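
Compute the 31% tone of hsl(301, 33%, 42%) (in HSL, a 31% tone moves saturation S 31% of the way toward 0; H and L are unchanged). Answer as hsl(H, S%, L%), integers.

S moves 31% from 33 toward 0: 33 − 10.23 = 22.77 → 23.
H and L are unchanged.

hsl(301, 23%, 42%)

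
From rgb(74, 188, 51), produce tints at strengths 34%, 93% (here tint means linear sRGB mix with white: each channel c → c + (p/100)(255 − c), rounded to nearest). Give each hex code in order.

34%: (74 + 61.54 = 135.54→136, 188 + 22.78 = 210.78→211, 51 + 69.36 = 120.36→120) → #88D378
93%: (74 + 168.33 = 242.33→242, 188 + 62.31 = 250.31→250, 51 + 189.72 = 240.72→241) → #F2FAF1

#88D378, #F2FAF1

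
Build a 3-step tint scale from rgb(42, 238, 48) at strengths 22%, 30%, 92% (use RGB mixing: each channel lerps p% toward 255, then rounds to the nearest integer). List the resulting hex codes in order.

22%: (42 + 46.86 = 88.86→89, 238 + 3.74 = 241.74→242, 48 + 45.54 = 93.54→94) → #59f25e
30%: (42 + 63.9 = 105.9→106, 238 + 5.1 = 243.1→243, 48 + 62.1 = 110.1→110) → #6af36e
92%: (42 + 195.96 = 237.96→238, 238 + 15.64 = 253.64→254, 48 + 190.44 = 238.44→238) → #eefeee

#59f25e, #6af36e, #eefeee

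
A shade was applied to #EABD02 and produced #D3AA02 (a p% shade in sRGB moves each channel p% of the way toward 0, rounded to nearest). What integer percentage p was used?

10%

#EABD02 is rgb(234, 189, 2); #D3AA02 is rgb(211, 170, 2).
On the R channel (widest range): 211 ≈ 234 + (p/100)(0 − 234), so p ≈ 100×(211 − 234)/(0 − 234) = -2300/-234 = 9.83.
p = 10 reproduces all three channels after rounding.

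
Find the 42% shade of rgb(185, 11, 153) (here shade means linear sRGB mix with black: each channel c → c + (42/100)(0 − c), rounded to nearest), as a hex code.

#6b0659

A 42% shade moves each channel 42% toward 0:
  R: 185 + 0.42×(0−185) = 185 − 77.7 = 107.3 → 107
  G: 11 + 0.42×(0−11) = 11 − 4.62 = 6.38 → 6
  B: 153 + 0.42×(0−153) = 153 − 64.26 = 88.74 → 89
rgb(107, 6, 89) = #6b0659.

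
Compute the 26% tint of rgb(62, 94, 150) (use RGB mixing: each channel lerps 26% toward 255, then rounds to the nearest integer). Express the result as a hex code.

#7088b1

Per channel, c → c + 0.26(255 − c):
  R: 62 + 0.26×(255−62) = 62 + 50.18 = 112.18 → 112
  G: 94 + 0.26×(255−94) = 94 + 41.86 = 135.86 → 136
  B: 150 + 0.26×(255−150) = 150 + 27.3 = 177.3 → 177
rgb(112, 136, 177) = #7088b1.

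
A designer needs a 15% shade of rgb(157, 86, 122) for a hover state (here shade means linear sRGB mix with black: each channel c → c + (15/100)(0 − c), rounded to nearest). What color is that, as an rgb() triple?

rgb(133, 73, 104)

Per channel, c → c + 0.15(0 − c):
  R: 157 − 23.55 = 133.45 → 133
  G: 86 + 0.15×(0−86) = 86 − 12.9 = 73.1 → 73
  B: 122 − 18.3 = 103.7 → 104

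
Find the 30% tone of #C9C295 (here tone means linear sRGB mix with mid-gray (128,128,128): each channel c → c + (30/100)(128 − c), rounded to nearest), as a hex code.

#C9C295 is rgb(201, 194, 149).
A 30% tone moves each channel 30% toward 128:
  R: 201 + 0.3×(128−201) = 201 − 21.9 = 179.1 → 179
  G: 194 − 19.8 = 174.2 → 174
  B: 149 + 0.3×(128−149) = 149 − 6.3 = 142.7 → 143
rgb(179, 174, 143) = #B3AE8F.

#B3AE8F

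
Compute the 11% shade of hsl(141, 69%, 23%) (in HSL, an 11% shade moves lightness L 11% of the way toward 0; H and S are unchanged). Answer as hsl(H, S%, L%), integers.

L moves 11% from 23 toward 0: 23 − 2.53 = 20.47 → 20.
H and S are unchanged.

hsl(141, 69%, 20%)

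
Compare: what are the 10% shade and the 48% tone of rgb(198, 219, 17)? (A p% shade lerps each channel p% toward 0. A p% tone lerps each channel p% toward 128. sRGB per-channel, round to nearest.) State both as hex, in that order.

#b2c50f, #a4af46

10% shade:
  R: 198 + 0.1×(0−198) = 198 − 19.8 = 178.2 → 178
  G: 219 − 21.9 = 197.1 → 197
  B: 17 + 0.1×(0−17) = 17 − 1.7 = 15.3 → 15
  → #b2c50f
48% tone:
  R: 198 − 33.6 = 164.4 → 164
  G: 219 − 43.68 = 175.32 → 175
  B: 17 + 0.48×(128−17) = 17 + 53.28 = 70.28 → 70
  → #a4af46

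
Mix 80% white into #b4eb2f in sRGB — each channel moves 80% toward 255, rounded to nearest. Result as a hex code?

#b4eb2f is rgb(180, 235, 47).
Lerp each channel 80% toward 255:
  R: 180 + 60 = 240 → 240
  G: 235 + 0.8×(255−235) = 235 + 16 = 251 → 251
  B: 47 + 0.8×(255−47) = 47 + 166.4 = 213.4 → 213
rgb(240, 251, 213) = #f0fbd5.

#f0fbd5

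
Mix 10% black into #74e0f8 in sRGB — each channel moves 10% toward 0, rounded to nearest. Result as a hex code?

#68cadf

#74e0f8 is rgb(116, 224, 248).
Per channel, c → c + 0.1(0 − c):
  R: 116 + 0.1×(0−116) = 116 − 11.6 = 104.4 → 104
  G: 224 − 22.4 = 201.6 → 202
  B: 248 − 24.8 = 223.2 → 223
rgb(104, 202, 223) = #68cadf.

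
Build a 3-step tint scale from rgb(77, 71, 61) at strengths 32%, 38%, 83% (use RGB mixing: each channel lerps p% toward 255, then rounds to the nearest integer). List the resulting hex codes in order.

32%: (77 + 56.96 = 133.96→134, 71 + 58.88 = 129.88→130, 61 + 62.08 = 123.08→123) → #86827B
38%: (77 + 67.64 = 144.64→145, 71 + 69.92 = 140.92→141, 61 + 73.72 = 134.72→135) → #918D87
83%: (77 + 147.74 = 224.74→225, 71 + 152.72 = 223.72→224, 61 + 161.02 = 222.02→222) → #E1E0DE

#86827B, #918D87, #E1E0DE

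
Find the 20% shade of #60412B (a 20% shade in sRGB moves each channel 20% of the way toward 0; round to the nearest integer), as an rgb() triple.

rgb(77, 52, 34)

#60412B is rgb(96, 65, 43).
Per channel, c → c + 0.2(0 − c):
  R: 96 − 19.2 = 76.8 → 77
  G: 65 + 0.2×(0−65) = 65 − 13 = 52 → 52
  B: 43 + 0.2×(0−43) = 43 − 8.6 = 34.4 → 34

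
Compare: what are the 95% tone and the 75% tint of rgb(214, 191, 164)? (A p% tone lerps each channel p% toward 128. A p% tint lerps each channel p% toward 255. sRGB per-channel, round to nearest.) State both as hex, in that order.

#848382, #F5EFE8

95% tone:
  R: 214 − 81.7 = 132.3 → 132
  G: 191 + 0.95×(128−191) = 191 − 59.85 = 131.15 → 131
  B: 164 + 0.95×(128−164) = 164 − 34.2 = 129.8 → 130
  → #848382
75% tint:
  R: 214 + 30.75 = 244.75 → 245
  G: 191 + 0.75×(255−191) = 191 + 48 = 239 → 239
  B: 164 + 68.25 = 232.25 → 232
  → #F5EFE8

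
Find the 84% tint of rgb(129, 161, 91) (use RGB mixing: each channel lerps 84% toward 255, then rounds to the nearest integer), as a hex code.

An 84% tint moves each channel 84% toward 255:
  R: 129 + 0.84×(255−129) = 129 + 105.84 = 234.84 → 235
  G: 161 + 0.84×(255−161) = 161 + 78.96 = 239.96 → 240
  B: 91 + 0.84×(255−91) = 91 + 137.76 = 228.76 → 229
rgb(235, 240, 229) = #ebf0e5.

#ebf0e5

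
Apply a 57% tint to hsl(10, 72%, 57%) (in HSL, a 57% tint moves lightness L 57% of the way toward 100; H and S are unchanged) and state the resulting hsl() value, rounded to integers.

L moves 57% from 57 toward 100: 57 + 24.51 = 81.51 → 82.
H and S are unchanged.

hsl(10, 72%, 82%)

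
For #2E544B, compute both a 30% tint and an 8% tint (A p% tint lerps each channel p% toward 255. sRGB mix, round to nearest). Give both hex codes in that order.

#6D8781, #3F6259

#2E544B is rgb(46, 84, 75).
30% tint:
  R: 46 + 62.7 = 108.7 → 109
  G: 84 + 0.3×(255−84) = 84 + 51.3 = 135.3 → 135
  B: 75 + 0.3×(255−75) = 75 + 54 = 129 → 129
  → #6D8781
8% tint:
  R: 46 + 0.08×(255−46) = 46 + 16.72 = 62.72 → 63
  G: 84 + 0.08×(255−84) = 84 + 13.68 = 97.68 → 98
  B: 75 + 0.08×(255−75) = 75 + 14.4 = 89.4 → 89
  → #3F6259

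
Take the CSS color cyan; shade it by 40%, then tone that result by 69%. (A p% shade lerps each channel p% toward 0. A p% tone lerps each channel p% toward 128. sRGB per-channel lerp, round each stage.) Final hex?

CSS cyan is rgb(0, 255, 255).
A 40% shade moves each channel 40% toward 0:
  R: 0 + 0.4×(0−0) = 0 + 0 = 0 → 0
  G: 255 + 0.4×(0−255) = 255 − 102 = 153 → 153
  B: 255 + 0.4×(0−255) = 255 − 102 = 153 → 153
After the shade: rgb(0, 153, 153) = #009999.
Per channel, c → c + 0.69(128 − c):
  R: 0 + 88.32 = 88.32 → 88
  G: 153 − 17.25 = 135.75 → 136
  B: 153 + 0.69×(128−153) = 153 − 17.25 = 135.75 → 136
rgb(88, 136, 136) = #588888.

#588888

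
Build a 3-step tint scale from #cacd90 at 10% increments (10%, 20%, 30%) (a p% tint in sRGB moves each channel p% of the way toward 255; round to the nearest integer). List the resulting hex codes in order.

#cfd29b, #d5d7a6, #dadcb1

#cacd90 is rgb(202, 205, 144).
10%: (202 + 5.3 = 207.3→207, 205 + 5 = 210→210, 144 + 11.1 = 155.1→155) → #cfd29b
20%: (202 + 10.6 = 212.6→213, 205 + 10 = 215→215, 144 + 22.2 = 166.2→166) → #d5d7a6
30%: (202 + 15.9 = 217.9→218, 205 + 15 = 220→220, 144 + 33.3 = 177.3→177) → #dadcb1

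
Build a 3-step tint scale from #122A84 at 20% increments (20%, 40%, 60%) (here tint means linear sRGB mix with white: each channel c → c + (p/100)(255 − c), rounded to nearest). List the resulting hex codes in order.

#41559D, #717FB5, #A0AACE

#122A84 is rgb(18, 42, 132).
20%: (18 + 47.4 = 65.4→65, 42 + 42.6 = 84.6→85, 132 + 24.6 = 156.6→157) → #41559D
40%: (18 + 94.8 = 112.8→113, 42 + 85.2 = 127.2→127, 132 + 49.2 = 181.2→181) → #717FB5
60%: (18 + 142.2 = 160.2→160, 42 + 127.8 = 169.8→170, 132 + 73.8 = 205.8→206) → #A0AACE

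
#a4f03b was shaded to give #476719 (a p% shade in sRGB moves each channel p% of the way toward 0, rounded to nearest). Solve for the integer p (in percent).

57%

#a4f03b is rgb(164, 240, 59); #476719 is rgb(71, 103, 25).
On the G channel (widest range): 103 ≈ 240 + (p/100)(0 − 240), so p ≈ 100×(103 − 240)/(0 − 240) = -13700/-240 = 57.08.
p = 57 reproduces all three channels after rounding.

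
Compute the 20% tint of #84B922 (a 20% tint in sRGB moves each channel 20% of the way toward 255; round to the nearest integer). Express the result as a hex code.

#84B922 is rgb(132, 185, 34).
A 20% tint moves each channel 20% toward 255:
  R: 132 + 0.2×(255−132) = 132 + 24.6 = 156.6 → 157
  G: 185 + 0.2×(255−185) = 185 + 14 = 199 → 199
  B: 34 + 44.2 = 78.2 → 78
rgb(157, 199, 78) = #9DC74E.

#9DC74E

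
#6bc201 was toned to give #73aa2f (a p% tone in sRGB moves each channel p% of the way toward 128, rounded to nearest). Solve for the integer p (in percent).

#6bc201 is rgb(107, 194, 1); #73aa2f is rgb(115, 170, 47).
On the B channel (widest range): 47 ≈ 1 + (p/100)(128 − 1), so p ≈ 100×(47 − 1)/(128 − 1) = 4600/127 = 36.22.
p = 36 reproduces all three channels after rounding.

36%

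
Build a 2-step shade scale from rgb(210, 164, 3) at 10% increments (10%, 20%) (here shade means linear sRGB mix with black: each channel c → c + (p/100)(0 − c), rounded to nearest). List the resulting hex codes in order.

#BD9403, #A88302

10%: (210 − 21 = 189→189, 164 − 16.4 = 147.6→148, 3→3) → #BD9403
20%: (210 − 42 = 168→168, 164 − 32.8 = 131.2→131, 3 − 0.6 = 2.4→2) → #A88302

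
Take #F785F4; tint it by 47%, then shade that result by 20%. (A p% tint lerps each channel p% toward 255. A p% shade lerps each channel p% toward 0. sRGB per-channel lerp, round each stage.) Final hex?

#F785F4 is rgb(247, 133, 244).
Lerp each channel 47% toward 255:
  R: 247 + 0.47×(255−247) = 247 + 3.76 = 250.76 → 251
  G: 133 + 0.47×(255−133) = 133 + 57.34 = 190.34 → 190
  B: 244 + 0.47×(255−244) = 244 + 5.17 = 249.17 → 249
After the tint: rgb(251, 190, 249) = #FBBEF9.
Per channel, c → c + 0.2(0 − c):
  R: 251 − 50.2 = 200.8 → 201
  G: 190 + 0.2×(0−190) = 190 − 38 = 152 → 152
  B: 249 + 0.2×(0−249) = 249 − 49.8 = 199.2 → 199
rgb(201, 152, 199) = #C998C7.

#C998C7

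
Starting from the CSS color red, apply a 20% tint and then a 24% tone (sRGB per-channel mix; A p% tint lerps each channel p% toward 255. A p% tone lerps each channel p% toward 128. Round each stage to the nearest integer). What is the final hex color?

CSS red is rgb(255, 0, 0).
Lerp each channel 20% toward 255:
  R: 255 + 0 = 255 → 255
  G: 0 + 51 = 51 → 51
  B: 0 + 51 = 51 → 51
After the tint: rgb(255, 51, 51) = #ff3333.
Lerp each channel 24% toward 128:
  R: 255 + 0.24×(128−255) = 255 − 30.48 = 224.52 → 225
  G: 51 + 0.24×(128−51) = 51 + 18.48 = 69.48 → 69
  B: 51 + 0.24×(128−51) = 51 + 18.48 = 69.48 → 69
rgb(225, 69, 69) = #e14545.

#e14545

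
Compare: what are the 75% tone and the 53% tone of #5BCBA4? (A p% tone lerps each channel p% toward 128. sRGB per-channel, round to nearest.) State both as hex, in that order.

#5BCBA4 is rgb(91, 203, 164).
75% tone:
  R: 91 + 27.75 = 118.75 → 119
  G: 203 + 0.75×(128−203) = 203 − 56.25 = 146.75 → 147
  B: 164 + 0.75×(128−164) = 164 − 27 = 137 → 137
  → #779389
53% tone:
  R: 91 + 0.53×(128−91) = 91 + 19.61 = 110.61 → 111
  G: 203 + 0.53×(128−203) = 203 − 39.75 = 163.25 → 163
  B: 164 + 0.53×(128−164) = 164 − 19.08 = 144.92 → 145
  → #6FA391

#779389, #6FA391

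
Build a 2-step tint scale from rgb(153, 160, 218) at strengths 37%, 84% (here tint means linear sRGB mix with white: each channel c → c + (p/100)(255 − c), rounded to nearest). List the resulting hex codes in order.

#BFC3E8, #EFF0F9

37%: (153 + 37.74 = 190.74→191, 160 + 35.15 = 195.15→195, 218 + 13.69 = 231.69→232) → #BFC3E8
84%: (153 + 85.68 = 238.68→239, 160 + 79.8 = 239.8→240, 218 + 31.08 = 249.08→249) → #EFF0F9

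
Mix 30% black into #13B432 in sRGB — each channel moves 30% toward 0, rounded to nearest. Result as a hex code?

#0D7E23

#13B432 is rgb(19, 180, 50).
A 30% shade moves each channel 30% toward 0:
  R: 19 + 0.3×(0−19) = 19 − 5.7 = 13.3 → 13
  G: 180 − 54 = 126 → 126
  B: 50 + 0.3×(0−50) = 50 − 15 = 35 → 35
rgb(13, 126, 35) = #0D7E23.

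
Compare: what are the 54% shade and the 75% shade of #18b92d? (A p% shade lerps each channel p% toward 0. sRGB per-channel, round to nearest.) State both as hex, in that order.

#0b5515, #062e0b

#18b92d is rgb(24, 185, 45).
54% shade:
  R: 24 − 12.96 = 11.04 → 11
  G: 185 − 99.9 = 85.1 → 85
  B: 45 − 24.3 = 20.7 → 21
  → #0b5515
75% shade:
  R: 24 + 0.75×(0−24) = 24 − 18 = 6 → 6
  G: 185 + 0.75×(0−185) = 185 − 138.75 = 46.25 → 46
  B: 45 + 0.75×(0−45) = 45 − 33.75 = 11.25 → 11
  → #062e0b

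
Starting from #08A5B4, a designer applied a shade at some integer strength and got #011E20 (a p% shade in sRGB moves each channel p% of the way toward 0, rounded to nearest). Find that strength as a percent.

#08A5B4 is rgb(8, 165, 180); #011E20 is rgb(1, 30, 32).
On the B channel (widest range): 32 ≈ 180 + (p/100)(0 − 180), so p ≈ 100×(32 − 180)/(0 − 180) = -14800/-180 = 82.22.
p = 82 reproduces all three channels after rounding.

82%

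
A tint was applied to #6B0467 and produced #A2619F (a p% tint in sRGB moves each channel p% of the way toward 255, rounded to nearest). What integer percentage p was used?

#6B0467 is rgb(107, 4, 103); #A2619F is rgb(162, 97, 159).
On the G channel (widest range): 97 ≈ 4 + (p/100)(255 − 4), so p ≈ 100×(97 − 4)/(255 − 4) = 9300/251 = 37.05.
p = 37 reproduces all three channels after rounding.

37%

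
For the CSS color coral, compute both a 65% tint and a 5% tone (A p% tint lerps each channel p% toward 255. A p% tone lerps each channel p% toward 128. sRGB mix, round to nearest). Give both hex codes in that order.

#FFD2C2, #F97F52

CSS coral is rgb(255, 127, 80).
65% tint:
  R: 255 + 0 = 255 → 255
  G: 127 + 0.65×(255−127) = 127 + 83.2 = 210.2 → 210
  B: 80 + 113.75 = 193.75 → 194
  → #FFD2C2
5% tone:
  R: 255 + 0.05×(128−255) = 255 − 6.35 = 248.65 → 249
  G: 127 + 0.05×(128−127) = 127 + 0.05 = 127.05 → 127
  B: 80 + 0.05×(128−80) = 80 + 2.4 = 82.4 → 82
  → #F97F52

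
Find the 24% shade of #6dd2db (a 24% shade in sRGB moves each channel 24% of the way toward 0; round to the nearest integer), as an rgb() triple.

#6dd2db is rgb(109, 210, 219).
A 24% shade moves each channel 24% toward 0:
  R: 109 − 26.16 = 82.84 → 83
  G: 210 + 0.24×(0−210) = 210 − 50.4 = 159.6 → 160
  B: 219 + 0.24×(0−219) = 219 − 52.56 = 166.44 → 166

rgb(83, 160, 166)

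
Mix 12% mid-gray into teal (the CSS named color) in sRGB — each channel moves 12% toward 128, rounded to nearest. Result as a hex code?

#0f8080

CSS teal is rgb(0, 128, 128).
Lerp each channel 12% toward 128:
  R: 0 + 0.12×(128−0) = 0 + 15.36 = 15.36 → 15
  G: 128 + 0 = 128 → 128
  B: 128 + 0.12×(128−128) = 128 + 0 = 128 → 128
rgb(15, 128, 128) = #0f8080.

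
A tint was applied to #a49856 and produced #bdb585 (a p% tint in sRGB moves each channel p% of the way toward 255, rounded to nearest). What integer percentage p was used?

28%

#a49856 is rgb(164, 152, 86); #bdb585 is rgb(189, 181, 133).
On the B channel (widest range): 133 ≈ 86 + (p/100)(255 − 86), so p ≈ 100×(133 − 86)/(255 − 86) = 4700/169 = 27.81.
p = 28 reproduces all three channels after rounding.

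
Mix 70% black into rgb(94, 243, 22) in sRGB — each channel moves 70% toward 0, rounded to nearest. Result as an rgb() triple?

rgb(28, 73, 7)

Per channel, c → c + 0.7(0 − c):
  R: 94 + 0.7×(0−94) = 94 − 65.8 = 28.2 → 28
  G: 243 − 170.1 = 72.9 → 73
  B: 22 + 0.7×(0−22) = 22 − 15.4 = 6.6 → 7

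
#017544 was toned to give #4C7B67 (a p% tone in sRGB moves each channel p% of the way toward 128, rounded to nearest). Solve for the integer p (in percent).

59%

#017544 is rgb(1, 117, 68); #4C7B67 is rgb(76, 123, 103).
On the R channel (widest range): 76 ≈ 1 + (p/100)(128 − 1), so p ≈ 100×(76 − 1)/(128 − 1) = 7500/127 = 59.06.
p = 59 reproduces all three channels after rounding.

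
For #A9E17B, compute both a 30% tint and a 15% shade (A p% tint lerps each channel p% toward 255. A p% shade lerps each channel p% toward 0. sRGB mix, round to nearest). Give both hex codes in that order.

#C3EAA3, #90BF69

#A9E17B is rgb(169, 225, 123).
30% tint:
  R: 169 + 0.3×(255−169) = 169 + 25.8 = 194.8 → 195
  G: 225 + 0.3×(255−225) = 225 + 9 = 234 → 234
  B: 123 + 0.3×(255−123) = 123 + 39.6 = 162.6 → 163
  → #C3EAA3
15% shade:
  R: 169 + 0.15×(0−169) = 169 − 25.35 = 143.65 → 144
  G: 225 + 0.15×(0−225) = 225 − 33.75 = 191.25 → 191
  B: 123 + 0.15×(0−123) = 123 − 18.45 = 104.55 → 105
  → #90BF69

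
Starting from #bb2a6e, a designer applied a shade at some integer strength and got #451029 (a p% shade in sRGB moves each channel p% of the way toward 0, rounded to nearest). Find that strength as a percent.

63%

#bb2a6e is rgb(187, 42, 110); #451029 is rgb(69, 16, 41).
On the R channel (widest range): 69 ≈ 187 + (p/100)(0 − 187), so p ≈ 100×(69 − 187)/(0 − 187) = -11800/-187 = 63.10.
p = 63 reproduces all three channels after rounding.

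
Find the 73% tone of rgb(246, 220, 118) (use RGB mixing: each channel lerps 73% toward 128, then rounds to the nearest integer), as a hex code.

#A0997D

Per channel, c → c + 0.73(128 − c):
  R: 246 − 86.14 = 159.86 → 160
  G: 220 − 67.16 = 152.84 → 153
  B: 118 + 7.3 = 125.3 → 125
rgb(160, 153, 125) = #A0997D.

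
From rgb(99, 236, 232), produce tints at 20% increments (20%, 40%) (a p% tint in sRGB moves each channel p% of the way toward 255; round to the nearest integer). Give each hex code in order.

20%: (99 + 31.2 = 130.2→130, 236 + 3.8 = 239.8→240, 232 + 4.6 = 236.6→237) → #82F0ED
40%: (99 + 62.4 = 161.4→161, 236 + 7.6 = 243.6→244, 232 + 9.2 = 241.2→241) → #A1F4F1

#82F0ED, #A1F4F1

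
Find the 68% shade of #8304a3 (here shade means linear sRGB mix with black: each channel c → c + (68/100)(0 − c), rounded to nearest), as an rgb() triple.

#8304a3 is rgb(131, 4, 163).
Per channel, c → c + 0.68(0 − c):
  R: 131 + 0.68×(0−131) = 131 − 89.08 = 41.92 → 42
  G: 4 − 2.72 = 1.28 → 1
  B: 163 + 0.68×(0−163) = 163 − 110.84 = 52.16 → 52

rgb(42, 1, 52)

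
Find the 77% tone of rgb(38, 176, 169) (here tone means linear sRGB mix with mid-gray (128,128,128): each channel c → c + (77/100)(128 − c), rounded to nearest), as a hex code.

#6B8B89

A 77% tone moves each channel 77% toward 128:
  R: 38 + 69.3 = 107.3 → 107
  G: 176 − 36.96 = 139.04 → 139
  B: 169 + 0.77×(128−169) = 169 − 31.57 = 137.43 → 137
rgb(107, 139, 137) = #6B8B89.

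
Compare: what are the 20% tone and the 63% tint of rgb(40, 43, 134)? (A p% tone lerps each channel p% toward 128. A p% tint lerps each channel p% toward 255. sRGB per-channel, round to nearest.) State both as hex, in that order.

#3A3C85, #AFB1D2

20% tone:
  R: 40 + 0.2×(128−40) = 40 + 17.6 = 57.6 → 58
  G: 43 + 0.2×(128−43) = 43 + 17 = 60 → 60
  B: 134 − 1.2 = 132.8 → 133
  → #3A3C85
63% tint:
  R: 40 + 135.45 = 175.45 → 175
  G: 43 + 0.63×(255−43) = 43 + 133.56 = 176.56 → 177
  B: 134 + 0.63×(255−134) = 134 + 76.23 = 210.23 → 210
  → #AFB1D2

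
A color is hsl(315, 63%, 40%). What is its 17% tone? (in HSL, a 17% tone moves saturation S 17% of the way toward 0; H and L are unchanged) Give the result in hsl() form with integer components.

hsl(315, 52%, 40%)

S moves 17% from 63 toward 0: 63 − 10.71 = 52.29 → 52.
H and L are unchanged.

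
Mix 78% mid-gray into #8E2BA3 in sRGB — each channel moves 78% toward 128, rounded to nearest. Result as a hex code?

#8E2BA3 is rgb(142, 43, 163).
Lerp each channel 78% toward 128:
  R: 142 − 10.92 = 131.08 → 131
  G: 43 + 0.78×(128−43) = 43 + 66.3 = 109.3 → 109
  B: 163 − 27.3 = 135.7 → 136
rgb(131, 109, 136) = #836D88.

#836D88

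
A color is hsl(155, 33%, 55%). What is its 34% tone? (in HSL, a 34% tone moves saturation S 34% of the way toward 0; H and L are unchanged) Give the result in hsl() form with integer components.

hsl(155, 22%, 55%)

S moves 34% from 33 toward 0: 33 − 11.22 = 21.78 → 22.
H and L are unchanged.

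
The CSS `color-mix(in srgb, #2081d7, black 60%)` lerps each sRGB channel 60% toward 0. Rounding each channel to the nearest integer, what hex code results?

#0d3456

#2081d7 is rgb(32, 129, 215).
Lerp each channel 60% toward 0:
  R: 32 − 19.2 = 12.8 → 13
  G: 129 − 77.4 = 51.6 → 52
  B: 215 + 0.6×(0−215) = 215 − 129 = 86 → 86
rgb(13, 52, 86) = #0d3456.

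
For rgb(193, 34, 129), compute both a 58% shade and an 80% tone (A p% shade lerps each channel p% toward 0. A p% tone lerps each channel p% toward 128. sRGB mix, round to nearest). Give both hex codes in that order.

#510E36, #8D6D80

58% shade:
  R: 193 + 0.58×(0−193) = 193 − 111.94 = 81.06 → 81
  G: 34 + 0.58×(0−34) = 34 − 19.72 = 14.28 → 14
  B: 129 − 74.82 = 54.18 → 54
  → #510E36
80% tone:
  R: 193 − 52 = 141 → 141
  G: 34 + 75.2 = 109.2 → 109
  B: 129 + 0.8×(128−129) = 129 − 0.8 = 128.2 → 128
  → #8D6D80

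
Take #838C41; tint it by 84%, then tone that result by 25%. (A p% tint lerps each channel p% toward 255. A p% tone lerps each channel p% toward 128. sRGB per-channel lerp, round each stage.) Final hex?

#D0D2C9

#838C41 is rgb(131, 140, 65).
Per channel, c → c + 0.84(255 − c):
  R: 131 + 104.16 = 235.16 → 235
  G: 140 + 0.84×(255−140) = 140 + 96.6 = 236.6 → 237
  B: 65 + 159.6 = 224.6 → 225
After the tint: rgb(235, 237, 225) = #EBEDE1.
Lerp each channel 25% toward 128:
  R: 235 + 0.25×(128−235) = 235 − 26.75 = 208.25 → 208
  G: 237 + 0.25×(128−237) = 237 − 27.25 = 209.75 → 210
  B: 225 − 24.25 = 200.75 → 201
rgb(208, 210, 201) = #D0D2C9.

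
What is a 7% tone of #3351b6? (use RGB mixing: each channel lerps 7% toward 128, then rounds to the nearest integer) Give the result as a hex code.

#3351b6 is rgb(51, 81, 182).
A 7% tone moves each channel 7% toward 128:
  R: 51 + 5.39 = 56.39 → 56
  G: 81 + 0.07×(128−81) = 81 + 3.29 = 84.29 → 84
  B: 182 − 3.78 = 178.22 → 178
rgb(56, 84, 178) = #3854b2.

#3854b2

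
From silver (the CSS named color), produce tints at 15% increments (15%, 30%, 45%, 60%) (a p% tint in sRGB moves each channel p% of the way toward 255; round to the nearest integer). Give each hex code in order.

CSS silver is rgb(192, 192, 192).
15%: (192 + 9.45 = 201.45→201, 192 + 9.45 = 201.45→201, 192 + 9.45 = 201.45→201) → #C9C9C9
30%: (192 + 18.9 = 210.9→211, 192 + 18.9 = 210.9→211, 192 + 18.9 = 210.9→211) → #D3D3D3
45%: (192 + 28.35 = 220.35→220, 192 + 28.35 = 220.35→220, 192 + 28.35 = 220.35→220) → #DCDCDC
60%: (192 + 37.8 = 229.8→230, 192 + 37.8 = 229.8→230, 192 + 37.8 = 229.8→230) → #E6E6E6

#C9C9C9, #D3D3D3, #DCDCDC, #E6E6E6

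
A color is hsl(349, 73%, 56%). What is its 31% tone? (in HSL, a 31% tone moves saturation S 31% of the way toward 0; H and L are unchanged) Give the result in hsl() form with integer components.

hsl(349, 50%, 56%)

S moves 31% from 73 toward 0: 73 − 22.63 = 50.37 → 50.
H and L are unchanged.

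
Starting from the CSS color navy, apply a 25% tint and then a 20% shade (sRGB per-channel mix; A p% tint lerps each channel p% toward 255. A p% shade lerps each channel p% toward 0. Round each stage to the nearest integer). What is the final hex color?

#333380

CSS navy is rgb(0, 0, 128).
A 25% tint moves each channel 25% toward 255:
  R: 0 + 0.25×(255−0) = 0 + 63.75 = 63.75 → 64
  G: 0 + 0.25×(255−0) = 0 + 63.75 = 63.75 → 64
  B: 128 + 0.25×(255−128) = 128 + 31.75 = 159.75 → 160
After the tint: rgb(64, 64, 160) = #4040A0.
A 20% shade moves each channel 20% toward 0:
  R: 64 + 0.2×(0−64) = 64 − 12.8 = 51.2 → 51
  G: 64 − 12.8 = 51.2 → 51
  B: 160 − 32 = 128 → 128
rgb(51, 51, 128) = #333380.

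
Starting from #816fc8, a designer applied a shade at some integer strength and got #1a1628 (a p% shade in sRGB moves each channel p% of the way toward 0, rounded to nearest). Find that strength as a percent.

#816fc8 is rgb(129, 111, 200); #1a1628 is rgb(26, 22, 40).
On the B channel (widest range): 40 ≈ 200 + (p/100)(0 − 200), so p ≈ 100×(40 − 200)/(0 − 200) = -16000/-200 = 80.00.
p = 80 reproduces all three channels after rounding.

80%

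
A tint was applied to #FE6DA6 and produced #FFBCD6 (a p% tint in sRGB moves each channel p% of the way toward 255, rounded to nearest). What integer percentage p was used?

54%

#FE6DA6 is rgb(254, 109, 166); #FFBCD6 is rgb(255, 188, 214).
On the G channel (widest range): 188 ≈ 109 + (p/100)(255 − 109), so p ≈ 100×(188 − 109)/(255 − 109) = 7900/146 = 54.11.
p = 54 reproduces all three channels after rounding.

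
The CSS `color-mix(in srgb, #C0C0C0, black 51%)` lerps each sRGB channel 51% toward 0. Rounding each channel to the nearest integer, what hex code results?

#5E5E5E

#C0C0C0 is rgb(192, 192, 192).
Lerp each channel 51% toward 0:
  R: 192 + 0.51×(0−192) = 192 − 97.92 = 94.08 → 94
  G: 192 − 97.92 = 94.08 → 94
  B: 192 + 0.51×(0−192) = 192 − 97.92 = 94.08 → 94
rgb(94, 94, 94) = #5E5E5E.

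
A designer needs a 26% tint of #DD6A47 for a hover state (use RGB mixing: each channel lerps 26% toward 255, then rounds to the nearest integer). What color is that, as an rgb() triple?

#DD6A47 is rgb(221, 106, 71).
Lerp each channel 26% toward 255:
  R: 221 + 8.84 = 229.84 → 230
  G: 106 + 0.26×(255−106) = 106 + 38.74 = 144.74 → 145
  B: 71 + 0.26×(255−71) = 71 + 47.84 = 118.84 → 119

rgb(230, 145, 119)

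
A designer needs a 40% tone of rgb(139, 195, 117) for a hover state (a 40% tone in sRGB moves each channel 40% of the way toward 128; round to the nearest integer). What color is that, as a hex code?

Per channel, c → c + 0.4(128 − c):
  R: 139 + 0.4×(128−139) = 139 − 4.4 = 134.6 → 135
  G: 195 − 26.8 = 168.2 → 168
  B: 117 + 4.4 = 121.4 → 121
rgb(135, 168, 121) = #87A879.

#87A879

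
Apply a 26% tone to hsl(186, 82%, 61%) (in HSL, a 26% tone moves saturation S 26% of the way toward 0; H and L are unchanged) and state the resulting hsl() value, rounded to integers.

S moves 26% from 82 toward 0: 82 − 21.32 = 60.68 → 61.
H and L are unchanged.

hsl(186, 61%, 61%)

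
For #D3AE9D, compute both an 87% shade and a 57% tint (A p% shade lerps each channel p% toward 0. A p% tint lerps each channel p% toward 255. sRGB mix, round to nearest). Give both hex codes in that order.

#D3AE9D is rgb(211, 174, 157).
87% shade:
  R: 211 − 183.57 = 27.43 → 27
  G: 174 − 151.38 = 22.62 → 23
  B: 157 + 0.87×(0−157) = 157 − 136.59 = 20.41 → 20
  → #1B1714
57% tint:
  R: 211 + 0.57×(255−211) = 211 + 25.08 = 236.08 → 236
  G: 174 + 0.57×(255−174) = 174 + 46.17 = 220.17 → 220
  B: 157 + 55.86 = 212.86 → 213
  → #ECDCD5

#1B1714, #ECDCD5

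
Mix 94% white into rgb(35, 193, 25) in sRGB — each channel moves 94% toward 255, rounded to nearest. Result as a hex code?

Per channel, c → c + 0.94(255 − c):
  R: 35 + 0.94×(255−35) = 35 + 206.8 = 241.8 → 242
  G: 193 + 0.94×(255−193) = 193 + 58.28 = 251.28 → 251
  B: 25 + 0.94×(255−25) = 25 + 216.2 = 241.2 → 241
rgb(242, 251, 241) = #f2fbf1.

#f2fbf1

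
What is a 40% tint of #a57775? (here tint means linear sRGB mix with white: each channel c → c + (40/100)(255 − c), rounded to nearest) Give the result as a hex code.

#c9adac

#a57775 is rgb(165, 119, 117).
Per channel, c → c + 0.4(255 − c):
  R: 165 + 0.4×(255−165) = 165 + 36 = 201 → 201
  G: 119 + 0.4×(255−119) = 119 + 54.4 = 173.4 → 173
  B: 117 + 55.2 = 172.2 → 172
rgb(201, 173, 172) = #c9adac.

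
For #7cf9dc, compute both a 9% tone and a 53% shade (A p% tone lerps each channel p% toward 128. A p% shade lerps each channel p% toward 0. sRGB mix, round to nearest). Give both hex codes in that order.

#7cf9dc is rgb(124, 249, 220).
9% tone:
  R: 124 + 0.09×(128−124) = 124 + 0.36 = 124.36 → 124
  G: 249 + 0.09×(128−249) = 249 − 10.89 = 238.11 → 238
  B: 220 + 0.09×(128−220) = 220 − 8.28 = 211.72 → 212
  → #7ceed4
53% shade:
  R: 124 + 0.53×(0−124) = 124 − 65.72 = 58.28 → 58
  G: 249 − 131.97 = 117.03 → 117
  B: 220 − 116.6 = 103.4 → 103
  → #3a7567

#7ceed4, #3a7567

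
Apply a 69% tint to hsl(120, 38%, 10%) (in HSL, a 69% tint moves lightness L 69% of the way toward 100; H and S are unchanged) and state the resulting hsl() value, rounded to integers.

L moves 69% from 10 toward 100: 10 + 62.1 = 72.1 → 72.
H and S are unchanged.

hsl(120, 38%, 72%)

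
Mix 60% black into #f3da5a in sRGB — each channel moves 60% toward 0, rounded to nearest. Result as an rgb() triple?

#f3da5a is rgb(243, 218, 90).
A 60% shade moves each channel 60% toward 0:
  R: 243 + 0.6×(0−243) = 243 − 145.8 = 97.2 → 97
  G: 218 + 0.6×(0−218) = 218 − 130.8 = 87.2 → 87
  B: 90 + 0.6×(0−90) = 90 − 54 = 36 → 36

rgb(97, 87, 36)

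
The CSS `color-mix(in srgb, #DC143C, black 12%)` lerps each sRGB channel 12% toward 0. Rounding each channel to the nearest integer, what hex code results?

#C21235

#DC143C is rgb(220, 20, 60).
Lerp each channel 12% toward 0:
  R: 220 + 0.12×(0−220) = 220 − 26.4 = 193.6 → 194
  G: 20 + 0.12×(0−20) = 20 − 2.4 = 17.6 → 18
  B: 60 + 0.12×(0−60) = 60 − 7.2 = 52.8 → 53
rgb(194, 18, 53) = #C21235.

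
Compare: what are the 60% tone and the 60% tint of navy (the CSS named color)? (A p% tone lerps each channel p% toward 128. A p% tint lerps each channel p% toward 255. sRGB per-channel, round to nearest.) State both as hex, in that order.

#4d4d80, #9999cc

CSS navy is rgb(0, 0, 128).
60% tone:
  R: 0 + 0.6×(128−0) = 0 + 76.8 = 76.8 → 77
  G: 0 + 0.6×(128−0) = 0 + 76.8 = 76.8 → 77
  B: 128 + 0.6×(128−128) = 128 + 0 = 128 → 128
  → #4d4d80
60% tint:
  R: 0 + 0.6×(255−0) = 0 + 153 = 153 → 153
  G: 0 + 0.6×(255−0) = 0 + 153 = 153 → 153
  B: 128 + 0.6×(255−128) = 128 + 76.2 = 204.2 → 204
  → #9999cc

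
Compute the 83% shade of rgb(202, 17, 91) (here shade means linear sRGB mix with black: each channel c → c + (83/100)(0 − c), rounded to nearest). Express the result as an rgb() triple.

Lerp each channel 83% toward 0:
  R: 202 + 0.83×(0−202) = 202 − 167.66 = 34.34 → 34
  G: 17 + 0.83×(0−17) = 17 − 14.11 = 2.89 → 3
  B: 91 − 75.53 = 15.47 → 15

rgb(34, 3, 15)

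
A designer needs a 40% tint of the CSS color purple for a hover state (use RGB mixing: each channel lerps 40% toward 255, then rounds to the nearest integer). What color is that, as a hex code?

#B366B3

CSS purple is rgb(128, 0, 128).
Per channel, c → c + 0.4(255 − c):
  R: 128 + 50.8 = 178.8 → 179
  G: 0 + 102 = 102 → 102
  B: 128 + 50.8 = 178.8 → 179
rgb(179, 102, 179) = #B366B3.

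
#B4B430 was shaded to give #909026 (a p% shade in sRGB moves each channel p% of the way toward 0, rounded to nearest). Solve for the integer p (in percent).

#B4B430 is rgb(180, 180, 48); #909026 is rgb(144, 144, 38).
On the R channel (widest range): 144 ≈ 180 + (p/100)(0 − 180), so p ≈ 100×(144 − 180)/(0 − 180) = -3600/-180 = 20.00.
p = 20 reproduces all three channels after rounding.

20%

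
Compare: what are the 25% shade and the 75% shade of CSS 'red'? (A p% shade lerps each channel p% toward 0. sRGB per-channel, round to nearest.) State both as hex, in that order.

#BF0000, #400000

CSS red is rgb(255, 0, 0).
25% shade:
  R: 255 + 0.25×(0−255) = 255 − 63.75 = 191.25 → 191
  G: 0 + 0.25×(0−0) = 0 + 0 = 0 → 0
  B: 0 + 0 = 0 → 0
  → #BF0000
75% shade:
  R: 255 − 191.25 = 63.75 → 64
  G: 0 + 0 = 0 → 0
  B: 0 + 0 = 0 → 0
  → #400000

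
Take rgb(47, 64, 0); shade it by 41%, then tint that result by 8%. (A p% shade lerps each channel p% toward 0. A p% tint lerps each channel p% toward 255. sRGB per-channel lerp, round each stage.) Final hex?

Lerp each channel 41% toward 0:
  R: 47 + 0.41×(0−47) = 47 − 19.27 = 27.73 → 28
  G: 64 + 0.41×(0−64) = 64 − 26.24 = 37.76 → 38
  B: 0 + 0 = 0 → 0
After the shade: rgb(28, 38, 0) = #1c2600.
Lerp each channel 8% toward 255:
  R: 28 + 0.08×(255−28) = 28 + 18.16 = 46.16 → 46
  G: 38 + 0.08×(255−38) = 38 + 17.36 = 55.36 → 55
  B: 0 + 0.08×(255−0) = 0 + 20.4 = 20.4 → 20
rgb(46, 55, 20) = #2e3714.

#2e3714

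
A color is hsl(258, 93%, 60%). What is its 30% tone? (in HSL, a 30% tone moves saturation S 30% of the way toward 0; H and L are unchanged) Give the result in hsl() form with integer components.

S moves 30% from 93 toward 0: 93 − 27.9 = 65.1 → 65.
H and L are unchanged.

hsl(258, 65%, 60%)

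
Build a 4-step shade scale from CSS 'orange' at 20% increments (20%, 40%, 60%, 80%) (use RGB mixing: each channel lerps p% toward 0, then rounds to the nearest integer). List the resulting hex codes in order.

CSS orange is rgb(255, 165, 0).
20%: (255 − 51 = 204→204, 165 − 33 = 132→132, 0→0) → #CC8400
40%: (255 − 102 = 153→153, 165 − 66 = 99→99, 0→0) → #996300
60%: (255 − 153 = 102→102, 165 − 99 = 66→66, 0→0) → #664200
80%: (255 − 204 = 51→51, 165 − 132 = 33→33, 0→0) → #332100

#CC8400, #996300, #664200, #332100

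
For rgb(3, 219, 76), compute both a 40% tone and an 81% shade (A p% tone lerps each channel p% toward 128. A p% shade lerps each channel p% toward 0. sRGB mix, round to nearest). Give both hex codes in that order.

#35B761, #012A0E

40% tone:
  R: 3 + 50 = 53 → 53
  G: 219 + 0.4×(128−219) = 219 − 36.4 = 182.6 → 183
  B: 76 + 0.4×(128−76) = 76 + 20.8 = 96.8 → 97
  → #35B761
81% shade:
  R: 3 + 0.81×(0−3) = 3 − 2.43 = 0.57 → 1
  G: 219 − 177.39 = 41.61 → 42
  B: 76 + 0.81×(0−76) = 76 − 61.56 = 14.44 → 14
  → #012A0E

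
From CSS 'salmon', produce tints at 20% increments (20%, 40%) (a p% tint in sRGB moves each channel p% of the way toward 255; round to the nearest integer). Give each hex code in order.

#fb998e, #fcb3aa

CSS salmon is rgb(250, 128, 114).
20%: (250 + 1 = 251→251, 128 + 25.4 = 153.4→153, 114 + 28.2 = 142.2→142) → #fb998e
40%: (250 + 2 = 252→252, 128 + 50.8 = 178.8→179, 114 + 56.4 = 170.4→170) → #fcb3aa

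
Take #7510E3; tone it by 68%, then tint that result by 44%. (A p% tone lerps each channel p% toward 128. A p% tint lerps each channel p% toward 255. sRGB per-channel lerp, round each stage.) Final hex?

#B6A4CA

#7510E3 is rgb(117, 16, 227).
Per channel, c → c + 0.68(128 − c):
  R: 117 + 0.68×(128−117) = 117 + 7.48 = 124.48 → 124
  G: 16 + 0.68×(128−16) = 16 + 76.16 = 92.16 → 92
  B: 227 + 0.68×(128−227) = 227 − 67.32 = 159.68 → 160
After the tone: rgb(124, 92, 160) = #7C5CA0.
A 44% tint moves each channel 44% toward 255:
  R: 124 + 0.44×(255−124) = 124 + 57.64 = 181.64 → 182
  G: 92 + 71.72 = 163.72 → 164
  B: 160 + 41.8 = 201.8 → 202
rgb(182, 164, 202) = #B6A4CA.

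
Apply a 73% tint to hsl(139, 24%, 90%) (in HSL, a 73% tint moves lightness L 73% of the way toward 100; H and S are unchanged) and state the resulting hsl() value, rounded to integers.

hsl(139, 24%, 97%)

L moves 73% from 90 toward 100: 90 + 7.3 = 97.3 → 97.
H and S are unchanged.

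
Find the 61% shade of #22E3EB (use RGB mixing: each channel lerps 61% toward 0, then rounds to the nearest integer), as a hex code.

#22E3EB is rgb(34, 227, 235).
Per channel, c → c + 0.61(0 − c):
  R: 34 + 0.61×(0−34) = 34 − 20.74 = 13.26 → 13
  G: 227 + 0.61×(0−227) = 227 − 138.47 = 88.53 → 89
  B: 235 + 0.61×(0−235) = 235 − 143.35 = 91.65 → 92
rgb(13, 89, 92) = #0D595C.

#0D595C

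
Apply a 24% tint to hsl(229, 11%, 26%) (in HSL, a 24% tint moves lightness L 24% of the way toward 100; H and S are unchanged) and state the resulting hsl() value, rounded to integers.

hsl(229, 11%, 44%)

L moves 24% from 26 toward 100: 26 + 17.76 = 43.76 → 44.
H and S are unchanged.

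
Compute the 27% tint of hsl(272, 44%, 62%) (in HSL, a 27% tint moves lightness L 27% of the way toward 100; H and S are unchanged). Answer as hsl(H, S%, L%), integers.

hsl(272, 44%, 72%)

L moves 27% from 62 toward 100: 62 + 10.26 = 72.26 → 72.
H and S are unchanged.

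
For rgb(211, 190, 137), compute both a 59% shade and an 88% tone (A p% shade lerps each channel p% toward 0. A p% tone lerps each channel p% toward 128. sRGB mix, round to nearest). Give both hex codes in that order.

#574e38, #8a8781

59% shade:
  R: 211 + 0.59×(0−211) = 211 − 124.49 = 86.51 → 87
  G: 190 + 0.59×(0−190) = 190 − 112.1 = 77.9 → 78
  B: 137 + 0.59×(0−137) = 137 − 80.83 = 56.17 → 56
  → #574e38
88% tone:
  R: 211 + 0.88×(128−211) = 211 − 73.04 = 137.96 → 138
  G: 190 + 0.88×(128−190) = 190 − 54.56 = 135.44 → 135
  B: 137 + 0.88×(128−137) = 137 − 7.92 = 129.08 → 129
  → #8a8781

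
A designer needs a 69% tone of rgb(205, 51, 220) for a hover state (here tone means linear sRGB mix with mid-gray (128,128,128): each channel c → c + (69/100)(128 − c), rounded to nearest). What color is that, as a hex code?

Per channel, c → c + 0.69(128 − c):
  R: 205 − 53.13 = 151.87 → 152
  G: 51 + 53.13 = 104.13 → 104
  B: 220 − 63.48 = 156.52 → 157
rgb(152, 104, 157) = #98689D.

#98689D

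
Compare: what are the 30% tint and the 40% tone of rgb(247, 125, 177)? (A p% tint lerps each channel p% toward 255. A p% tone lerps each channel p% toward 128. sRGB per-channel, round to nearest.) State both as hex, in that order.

#F9A4C8, #C77E9D

30% tint:
  R: 247 + 0.3×(255−247) = 247 + 2.4 = 249.4 → 249
  G: 125 + 0.3×(255−125) = 125 + 39 = 164 → 164
  B: 177 + 23.4 = 200.4 → 200
  → #F9A4C8
40% tone:
  R: 247 − 47.6 = 199.4 → 199
  G: 125 + 1.2 = 126.2 → 126
  B: 177 − 19.6 = 157.4 → 157
  → #C77E9D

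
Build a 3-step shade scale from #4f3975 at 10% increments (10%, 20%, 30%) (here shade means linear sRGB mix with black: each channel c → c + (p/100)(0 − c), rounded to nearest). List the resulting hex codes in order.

#4f3975 is rgb(79, 57, 117).
10%: (79 − 7.9 = 71.1→71, 57 − 5.7 = 51.3→51, 117 − 11.7 = 105.3→105) → #473369
20%: (79 − 15.8 = 63.2→63, 57 − 11.4 = 45.6→46, 117 − 23.4 = 93.6→94) → #3f2e5e
30%: (79 − 23.7 = 55.3→55, 57 − 17.1 = 39.9→40, 117 − 35.1 = 81.9→82) → #372852

#473369, #3f2e5e, #372852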